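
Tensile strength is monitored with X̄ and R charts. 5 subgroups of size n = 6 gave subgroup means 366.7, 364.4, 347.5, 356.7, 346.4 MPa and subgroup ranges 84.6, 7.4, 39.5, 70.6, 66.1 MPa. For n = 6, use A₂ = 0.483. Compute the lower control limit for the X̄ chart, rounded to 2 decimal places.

330.43

X̄̄ = (366.7 + 364.4 + 347.5 + 356.7 + 346.4) / 5 = 1781.7000 / 5 = 356.3400
R̄ = (84.6 + 7.4 + 39.5 + 70.6 + 66.1) / 5 = 268.2000 / 5 = 53.6400
LCL = X̄̄ − A₂·R̄ = 356.3400 − 0.483 × 53.6400 = 330.4319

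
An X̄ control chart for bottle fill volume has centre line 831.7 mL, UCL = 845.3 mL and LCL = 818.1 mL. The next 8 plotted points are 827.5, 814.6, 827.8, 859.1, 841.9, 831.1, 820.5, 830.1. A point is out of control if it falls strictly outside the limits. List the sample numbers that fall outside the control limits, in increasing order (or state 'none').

Compare each point to [818.1, 845.3]: sample 2 = 814.6 < LCL; sample 4 = 859.1 > UCL.

2, 4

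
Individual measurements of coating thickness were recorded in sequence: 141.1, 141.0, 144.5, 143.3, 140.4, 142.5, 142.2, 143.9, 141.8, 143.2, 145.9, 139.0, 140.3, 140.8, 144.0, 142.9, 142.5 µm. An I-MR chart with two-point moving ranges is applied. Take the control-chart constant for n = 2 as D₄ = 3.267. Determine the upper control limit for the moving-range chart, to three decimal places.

6.411

Moving ranges: 0.1, 3.5, 1.2, 2.9, 2.1, 0.3, 1.7, 2.1, 1.4, 2.7, 6.9, 1.3, 0.5, 3.2, 1.1, 0.4; M̄R̄ = 31.4000 / 16 = 1.9625
UCL_MR = D₄·M̄R̄ = 3.267 × 1.9625 = 6.4115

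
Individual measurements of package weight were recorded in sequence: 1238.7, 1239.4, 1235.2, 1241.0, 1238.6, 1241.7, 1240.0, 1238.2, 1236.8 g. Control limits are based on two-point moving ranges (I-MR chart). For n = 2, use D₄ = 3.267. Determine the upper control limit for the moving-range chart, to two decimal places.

8.62

Moving ranges: 0.7, 4.2, 5.8, 2.4, 3.1, 1.7, 1.8, 1.4; M̄R̄ = 21.1000 / 8 = 2.6375
UCL_MR = D₄·M̄R̄ = 3.267 × 2.6375 = 8.6167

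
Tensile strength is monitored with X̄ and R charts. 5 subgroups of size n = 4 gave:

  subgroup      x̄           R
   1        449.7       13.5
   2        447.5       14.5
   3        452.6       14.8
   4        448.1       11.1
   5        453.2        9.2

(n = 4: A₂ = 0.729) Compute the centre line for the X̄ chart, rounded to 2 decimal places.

450.22

X̄̄ = (449.7 + 447.5 + 452.6 + 448.1 + 453.2) / 5 = 2251.1000 / 5 = 450.2200
CL = X̄̄ = 450.2200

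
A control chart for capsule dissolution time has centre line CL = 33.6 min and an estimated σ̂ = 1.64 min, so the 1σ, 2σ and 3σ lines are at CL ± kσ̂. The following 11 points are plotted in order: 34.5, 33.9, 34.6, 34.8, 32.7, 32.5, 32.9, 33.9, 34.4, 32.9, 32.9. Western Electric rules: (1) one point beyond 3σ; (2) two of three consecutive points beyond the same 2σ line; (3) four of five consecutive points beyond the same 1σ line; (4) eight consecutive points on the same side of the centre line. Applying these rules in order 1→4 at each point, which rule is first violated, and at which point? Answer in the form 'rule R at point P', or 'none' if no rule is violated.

Zone of each point (C = within 1σ̂, B = 1σ̂–2σ̂, A = 2σ̂–3σ̂, * = beyond 3σ̂; sign = side of CL): 1:+C, 2:+C, 3:+C, 4:+C, 5:-C, 6:-C, 7:-C, 8:+C, 9:+C, 10:-C, 11:-C
No rule fires across all 11 points.

none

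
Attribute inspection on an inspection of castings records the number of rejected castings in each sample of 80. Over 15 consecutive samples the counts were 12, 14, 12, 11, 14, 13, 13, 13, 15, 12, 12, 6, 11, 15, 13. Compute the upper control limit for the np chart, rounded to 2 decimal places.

p̄ = Σdᵢ / (k·n) = 186 / (15 × 80) = 0.15500
UCL = np̄ + 3·√(np̄(1−p̄)) = 12.4000 + 3 × √(12.4000×0.84500) = 12.4000 + 3 × 3.2370 = 22.1109

22.11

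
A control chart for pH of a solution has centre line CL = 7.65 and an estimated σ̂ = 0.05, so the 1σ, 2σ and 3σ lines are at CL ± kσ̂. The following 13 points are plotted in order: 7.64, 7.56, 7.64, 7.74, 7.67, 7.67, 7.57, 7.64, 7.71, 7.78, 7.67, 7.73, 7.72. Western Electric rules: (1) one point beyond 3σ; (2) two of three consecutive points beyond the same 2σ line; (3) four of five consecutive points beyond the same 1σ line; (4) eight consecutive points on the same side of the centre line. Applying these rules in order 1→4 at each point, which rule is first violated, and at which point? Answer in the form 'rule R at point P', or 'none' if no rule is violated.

rule 3 at point 13

Zone of each point (C = within 1σ̂, B = 1σ̂–2σ̂, A = 2σ̂–3σ̂, * = beyond 3σ̂; sign = side of CL): 1:-C, 2:-B, 3:-C, 4:+B, 5:+C, 6:+C, 7:-B, 8:-C, 9:+B, 10:+A, 11:+C, 12:+B, 13:+B
Rule 3 (four of five consecutive points beyond the same 1σ limit) is satisfied at point 13.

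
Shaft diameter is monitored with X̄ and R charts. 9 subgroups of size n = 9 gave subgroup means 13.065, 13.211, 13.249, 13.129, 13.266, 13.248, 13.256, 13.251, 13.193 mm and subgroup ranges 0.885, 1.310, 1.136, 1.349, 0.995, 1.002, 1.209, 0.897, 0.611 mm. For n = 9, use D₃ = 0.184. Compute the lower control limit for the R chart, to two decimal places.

R̄ = (0.885 + 1.310 + 1.136 + 1.349 + 0.995 + 1.002 + 1.209 + 0.897 + 0.611) / 9 = 9.3940 / 9 = 1.0438
LCL_R = D₃·R̄ = 0.184 × 1.0438 = 0.1921

0.19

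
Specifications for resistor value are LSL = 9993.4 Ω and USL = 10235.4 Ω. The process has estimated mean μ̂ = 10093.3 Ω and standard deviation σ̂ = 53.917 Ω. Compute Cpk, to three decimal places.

0.618

Cpu = (USL − μ̂) / (3σ̂) = (10235.4 − 10093.3) / (3 × 53.917) = 0.8785; Cpl = (μ̂ − LSL) / (3σ̂) = (10093.3 − 9993.4) / (3 × 53.917) = 0.6176; Cpk = min(Cpu, Cpl) = 0.6176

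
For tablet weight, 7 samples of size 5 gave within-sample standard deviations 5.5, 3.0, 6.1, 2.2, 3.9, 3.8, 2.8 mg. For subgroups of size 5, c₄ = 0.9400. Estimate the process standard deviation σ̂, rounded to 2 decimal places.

4.15

s̄ = (5.5 + 3.0 + 6.1 + 2.2 + 3.9 + 3.8 + 2.8) / 7 = 3.9000
σ̂ = s̄ / c₄ = 3.9000 / 0.9400 = 4.1489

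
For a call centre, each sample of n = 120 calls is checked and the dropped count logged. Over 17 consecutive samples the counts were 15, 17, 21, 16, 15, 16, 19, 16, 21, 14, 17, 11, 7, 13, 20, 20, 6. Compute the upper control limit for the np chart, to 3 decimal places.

p̄ = Σdᵢ / (k·n) = 264 / (17 × 120) = 0.12941
UCL = np̄ + 3·√(np̄(1−p̄)) = 15.5294 + 3 × √(15.5294×0.87059) = 15.5294 + 3 × 3.6769 = 26.5602

26.560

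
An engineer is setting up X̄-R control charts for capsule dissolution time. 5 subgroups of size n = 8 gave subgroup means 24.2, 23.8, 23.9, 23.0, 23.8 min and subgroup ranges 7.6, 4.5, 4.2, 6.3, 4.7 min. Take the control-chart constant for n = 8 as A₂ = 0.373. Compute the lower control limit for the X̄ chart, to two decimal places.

X̄̄ = (24.2 + 23.8 + 23.9 + 23.0 + 23.8) / 5 = 118.7000 / 5 = 23.7400
R̄ = (7.6 + 4.5 + 4.2 + 6.3 + 4.7) / 5 = 27.3000 / 5 = 5.4600
LCL = X̄̄ − A₂·R̄ = 23.7400 − 0.373 × 5.4600 = 21.7034

21.70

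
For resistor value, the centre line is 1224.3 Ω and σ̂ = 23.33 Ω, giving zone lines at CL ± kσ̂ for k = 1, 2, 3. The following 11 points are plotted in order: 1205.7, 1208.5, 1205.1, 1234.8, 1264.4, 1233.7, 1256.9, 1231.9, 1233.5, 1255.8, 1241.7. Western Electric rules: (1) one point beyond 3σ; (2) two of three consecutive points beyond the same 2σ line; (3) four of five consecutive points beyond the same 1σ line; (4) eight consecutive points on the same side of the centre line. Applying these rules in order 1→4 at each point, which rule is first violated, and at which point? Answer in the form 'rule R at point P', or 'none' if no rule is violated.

rule 4 at point 11

Zone of each point (C = within 1σ̂, B = 1σ̂–2σ̂, A = 2σ̂–3σ̂, * = beyond 3σ̂; sign = side of CL): 1:-C, 2:-C, 3:-C, 4:+C, 5:+B, 6:+C, 7:+B, 8:+C, 9:+C, 10:+B, 11:+C
Rule 4 (eight consecutive points on the same side of the centre line) is satisfied at point 11.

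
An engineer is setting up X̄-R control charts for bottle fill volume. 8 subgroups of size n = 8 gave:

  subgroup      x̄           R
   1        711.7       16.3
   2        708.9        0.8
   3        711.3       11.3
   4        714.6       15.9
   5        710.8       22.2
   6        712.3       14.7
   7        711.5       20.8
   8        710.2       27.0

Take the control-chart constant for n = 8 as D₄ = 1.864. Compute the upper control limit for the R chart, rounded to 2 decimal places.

R̄ = (16.3 + 0.8 + 11.3 + 15.9 + 22.2 + 14.7 + 20.8 + 27.0) / 8 = 129.0000 / 8 = 16.1250
UCL_R = D₄·R̄ = 1.864 × 16.1250 = 30.0570

30.06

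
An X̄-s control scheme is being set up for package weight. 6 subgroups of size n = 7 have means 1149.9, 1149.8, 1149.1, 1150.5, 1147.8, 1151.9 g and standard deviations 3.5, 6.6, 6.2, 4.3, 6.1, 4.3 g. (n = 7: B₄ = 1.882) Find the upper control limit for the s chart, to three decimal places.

s̄ = (3.5 + 6.6 + 6.2 + 4.3 + 6.1 + 4.3) / 6 = 5.1667
UCL_s = B₄·s̄ = 1.882 × 5.1667 = 9.7237

9.724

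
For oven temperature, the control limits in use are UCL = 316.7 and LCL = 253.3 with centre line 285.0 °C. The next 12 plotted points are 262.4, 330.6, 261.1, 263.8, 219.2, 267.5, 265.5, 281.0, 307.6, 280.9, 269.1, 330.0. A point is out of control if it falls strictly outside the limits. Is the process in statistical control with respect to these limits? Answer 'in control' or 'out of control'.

Compare each point to [253.3, 316.7]: sample 2 = 330.6 > UCL; sample 5 = 219.2 < LCL; sample 12 = 330.0 > UCL.

out of control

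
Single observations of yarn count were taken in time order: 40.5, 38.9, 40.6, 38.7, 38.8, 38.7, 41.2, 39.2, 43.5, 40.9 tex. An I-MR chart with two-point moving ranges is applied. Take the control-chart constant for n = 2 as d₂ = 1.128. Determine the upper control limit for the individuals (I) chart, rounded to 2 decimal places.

45.06

X̄ = (40.5 + 38.9 + 40.6 + 38.7 + 38.8 + 38.7 + 41.2 + 39.2 + 43.5 + 40.9) / 10 = 40.1000
Moving ranges: 1.6, 1.7, 1.9, 0.1, 0.1, 2.5, 2.0, 4.3, 2.6; M̄R̄ = 16.8000 / 9 = 1.8667
UCL = X̄ + 3·M̄R̄/d₂ = 40.1000 + 3 × 1.8667 / 1.128 = 45.0645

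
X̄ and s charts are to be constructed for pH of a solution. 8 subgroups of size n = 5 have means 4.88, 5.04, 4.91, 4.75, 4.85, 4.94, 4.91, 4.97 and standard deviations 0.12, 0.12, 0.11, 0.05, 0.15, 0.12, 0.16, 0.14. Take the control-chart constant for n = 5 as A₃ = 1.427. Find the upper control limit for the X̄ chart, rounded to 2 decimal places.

5.08

X̄̄ = (4.88 + 5.04 + 4.91 + 4.75 + 4.85 + 4.94 + 4.91 + 4.97) / 8 = 4.9062
s̄ = (0.12 + 0.12 + 0.11 + 0.05 + 0.15 + 0.12 + 0.16 + 0.14) / 8 = 0.1212
UCL = X̄̄ + A₃·s̄ = 4.9062 + 1.427 × 0.1212 = 5.0793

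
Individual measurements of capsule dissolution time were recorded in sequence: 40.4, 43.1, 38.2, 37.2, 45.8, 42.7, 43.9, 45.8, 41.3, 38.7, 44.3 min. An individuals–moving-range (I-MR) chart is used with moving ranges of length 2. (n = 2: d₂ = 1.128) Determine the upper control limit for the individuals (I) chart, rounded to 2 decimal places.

X̄ = (40.4 + 43.1 + 38.2 + 37.2 + 45.8 + 42.7 + 43.9 + 45.8 + 41.3 + 38.7 + 44.3) / 11 = 41.9455
Moving ranges: 2.7, 4.9, 1.0, 8.6, 3.1, 1.2, 1.9, 4.5, 2.6, 5.6; M̄R̄ = 36.1000 / 10 = 3.6100
UCL = X̄ + 3·M̄R̄/d₂ = 41.9455 + 3 × 3.6100 / 1.128 = 51.5465

51.55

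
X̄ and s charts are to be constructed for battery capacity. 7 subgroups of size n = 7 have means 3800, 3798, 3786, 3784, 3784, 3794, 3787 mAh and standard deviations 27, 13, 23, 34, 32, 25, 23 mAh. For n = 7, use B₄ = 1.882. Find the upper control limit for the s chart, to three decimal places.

s̄ = (27 + 13 + 23 + 34 + 32 + 25 + 23) / 7 = 25.2857
UCL_s = B₄·s̄ = 1.882 × 25.2857 = 47.5877

47.588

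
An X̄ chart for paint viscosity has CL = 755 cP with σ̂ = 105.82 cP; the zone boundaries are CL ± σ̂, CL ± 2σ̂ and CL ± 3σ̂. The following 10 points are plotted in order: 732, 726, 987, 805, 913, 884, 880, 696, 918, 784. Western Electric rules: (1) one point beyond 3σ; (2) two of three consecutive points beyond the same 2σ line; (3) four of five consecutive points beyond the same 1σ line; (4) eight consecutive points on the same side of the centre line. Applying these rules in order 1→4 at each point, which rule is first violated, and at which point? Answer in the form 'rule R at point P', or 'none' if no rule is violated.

Zone of each point (C = within 1σ̂, B = 1σ̂–2σ̂, A = 2σ̂–3σ̂, * = beyond 3σ̂; sign = side of CL): 1:-C, 2:-C, 3:+A, 4:+C, 5:+B, 6:+B, 7:+B, 8:-C, 9:+B, 10:+C
Rule 3 (four of five consecutive points beyond the same 1σ limit) is satisfied at point 7.

rule 3 at point 7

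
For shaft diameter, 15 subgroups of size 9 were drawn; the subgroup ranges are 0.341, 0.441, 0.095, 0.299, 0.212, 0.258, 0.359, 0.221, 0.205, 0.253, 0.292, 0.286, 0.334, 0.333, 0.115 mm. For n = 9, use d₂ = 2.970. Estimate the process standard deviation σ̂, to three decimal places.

0.091

R̄ = (0.341 + 0.441 + 0.095 + 0.299 + 0.212 + 0.258 + 0.359 + 0.221 + 0.205 + 0.253 + 0.292 + 0.286 + 0.334 + 0.333 + 0.115) / 15 = 0.2696
σ̂ = R̄ / d₂ = 0.2696 / 2.970 = 0.0908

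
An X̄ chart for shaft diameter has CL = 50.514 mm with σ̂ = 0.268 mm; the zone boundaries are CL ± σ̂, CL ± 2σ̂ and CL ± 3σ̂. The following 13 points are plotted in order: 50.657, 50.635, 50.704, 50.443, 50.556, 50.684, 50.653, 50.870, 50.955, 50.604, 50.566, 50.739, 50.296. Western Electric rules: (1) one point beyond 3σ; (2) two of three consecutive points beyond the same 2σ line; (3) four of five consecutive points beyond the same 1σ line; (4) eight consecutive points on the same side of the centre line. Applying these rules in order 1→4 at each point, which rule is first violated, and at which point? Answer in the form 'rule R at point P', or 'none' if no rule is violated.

rule 4 at point 12

Zone of each point (C = within 1σ̂, B = 1σ̂–2σ̂, A = 2σ̂–3σ̂, * = beyond 3σ̂; sign = side of CL): 1:+C, 2:+C, 3:+C, 4:-C, 5:+C, 6:+C, 7:+C, 8:+B, 9:+B, 10:+C, 11:+C, 12:+C, 13:-C
Rule 4 (eight consecutive points on the same side of the centre line) is satisfied at point 12.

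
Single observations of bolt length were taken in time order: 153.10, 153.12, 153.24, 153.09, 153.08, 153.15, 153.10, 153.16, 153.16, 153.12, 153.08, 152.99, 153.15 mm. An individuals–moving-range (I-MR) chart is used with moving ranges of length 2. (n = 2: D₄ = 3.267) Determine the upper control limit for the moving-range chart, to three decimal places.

0.221

Moving ranges: 0.02, 0.12, 0.15, 0.01, 0.07, 0.05, 0.06, 0.00, 0.04, 0.04, 0.09, 0.16; M̄R̄ = 0.8100 / 12 = 0.0675
UCL_MR = D₄·M̄R̄ = 3.267 × 0.0675 = 0.2205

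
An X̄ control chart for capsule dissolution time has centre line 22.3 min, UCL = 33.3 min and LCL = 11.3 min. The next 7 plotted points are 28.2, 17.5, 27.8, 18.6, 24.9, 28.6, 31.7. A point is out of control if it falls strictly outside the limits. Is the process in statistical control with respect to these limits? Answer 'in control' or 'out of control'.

All 7 points lie within [11.3, 33.3].

in control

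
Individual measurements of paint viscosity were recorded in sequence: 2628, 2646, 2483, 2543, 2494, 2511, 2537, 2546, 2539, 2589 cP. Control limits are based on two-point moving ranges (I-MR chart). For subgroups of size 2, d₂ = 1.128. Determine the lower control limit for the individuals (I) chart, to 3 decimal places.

X̄ = (2628 + 2646 + 2483 + 2543 + 2494 + 2511 + 2537 + 2546 + 2539 + 2589) / 10 = 2551.6000
Moving ranges: 18, 163, 60, 49, 17, 26, 9, 7, 50; M̄R̄ = 399.0000 / 9 = 44.3333
LCL = X̄ − 3·M̄R̄/d₂ = 2551.6000 − 3 × 44.3333 / 1.128 = 2433.6922

2433.692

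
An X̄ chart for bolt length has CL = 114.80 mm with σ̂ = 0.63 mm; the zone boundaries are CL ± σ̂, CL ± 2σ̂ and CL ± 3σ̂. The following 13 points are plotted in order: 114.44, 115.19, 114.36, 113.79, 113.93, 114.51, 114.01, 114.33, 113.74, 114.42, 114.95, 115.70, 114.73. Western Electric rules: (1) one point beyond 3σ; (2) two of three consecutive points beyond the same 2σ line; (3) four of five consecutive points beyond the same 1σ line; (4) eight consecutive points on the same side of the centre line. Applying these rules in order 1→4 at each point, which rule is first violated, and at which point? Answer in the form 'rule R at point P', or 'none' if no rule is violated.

Zone of each point (C = within 1σ̂, B = 1σ̂–2σ̂, A = 2σ̂–3σ̂, * = beyond 3σ̂; sign = side of CL): 1:-C, 2:+C, 3:-C, 4:-B, 5:-B, 6:-C, 7:-B, 8:-C, 9:-B, 10:-C, 11:+C, 12:+B, 13:-C
Rule 4 (eight consecutive points on the same side of the centre line) is satisfied at point 10.

rule 4 at point 10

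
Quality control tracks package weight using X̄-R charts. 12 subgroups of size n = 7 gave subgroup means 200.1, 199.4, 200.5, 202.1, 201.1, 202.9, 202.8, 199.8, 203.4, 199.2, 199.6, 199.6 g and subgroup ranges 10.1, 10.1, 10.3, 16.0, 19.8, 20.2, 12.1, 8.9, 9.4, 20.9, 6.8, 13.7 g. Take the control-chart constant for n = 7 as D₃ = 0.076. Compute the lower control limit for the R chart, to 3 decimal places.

R̄ = (10.1 + 10.1 + 10.3 + 16.0 + 19.8 + 20.2 + 12.1 + 8.9 + 9.4 + 20.9 + 6.8 + 13.7) / 12 = 158.3000 / 12 = 13.1917
LCL_R = D₃·R̄ = 0.076 × 13.1917 = 1.0026

1.003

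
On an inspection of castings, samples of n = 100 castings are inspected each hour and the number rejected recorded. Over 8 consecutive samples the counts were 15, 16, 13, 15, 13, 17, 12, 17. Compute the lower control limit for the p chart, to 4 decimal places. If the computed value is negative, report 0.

p̄ = Σdᵢ / (k·n) = 118 / (8 × 100) = 0.14750
LCL = p̄ − 3·√(p̄(1−p̄)/n) = 0.14750 − 3 × 0.03546 = 0.04112

0.0411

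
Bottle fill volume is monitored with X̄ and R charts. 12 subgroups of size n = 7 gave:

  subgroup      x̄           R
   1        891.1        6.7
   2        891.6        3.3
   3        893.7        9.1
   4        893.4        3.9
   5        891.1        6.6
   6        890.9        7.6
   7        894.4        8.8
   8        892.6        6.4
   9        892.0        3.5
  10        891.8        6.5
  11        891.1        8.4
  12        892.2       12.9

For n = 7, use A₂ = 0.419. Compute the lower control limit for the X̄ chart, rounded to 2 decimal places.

889.24

X̄̄ = (891.1 + 891.6 + 893.7 + 893.4 + 891.1 + 890.9 + 894.4 + 892.6 + 892.0 + 891.8 + 891.1 + 892.2) / 12 = 10705.9000 / 12 = 892.1583
R̄ = (6.7 + 3.3 + 9.1 + 3.9 + 6.6 + 7.6 + 8.8 + 6.4 + 3.5 + 6.5 + 8.4 + 12.9) / 12 = 83.7000 / 12 = 6.9750
LCL = X̄̄ − A₂·R̄ = 892.1583 − 0.419 × 6.9750 = 889.2358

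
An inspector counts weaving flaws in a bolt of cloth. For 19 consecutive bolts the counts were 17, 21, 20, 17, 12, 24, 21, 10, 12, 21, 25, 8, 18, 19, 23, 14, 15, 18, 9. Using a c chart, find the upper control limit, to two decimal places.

c̄ = (17 + 21 + 20 + 17 + 12 + 24 + 21 + 10 + 12 + 21 + 25 + 8 + 18 + 19 + 23 + 14 + 15 + 18 + 9) / 19 = 324 / 19 = 17.0526
UCL = c̄ + 3√c̄ = 17.0526 + 3 × √17.0526 = 17.0526 + 3 × 4.1295 = 29.4411

29.44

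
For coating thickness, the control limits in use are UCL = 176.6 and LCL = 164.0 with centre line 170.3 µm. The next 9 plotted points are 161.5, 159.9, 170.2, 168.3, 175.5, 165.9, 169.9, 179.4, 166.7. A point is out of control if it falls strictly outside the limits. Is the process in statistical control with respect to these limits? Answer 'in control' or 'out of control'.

out of control

Compare each point to [164.0, 176.6]: sample 1 = 161.5 < LCL; sample 2 = 159.9 < LCL; sample 8 = 179.4 > UCL.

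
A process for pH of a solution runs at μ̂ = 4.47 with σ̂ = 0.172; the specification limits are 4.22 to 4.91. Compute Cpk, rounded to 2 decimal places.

Cpu = (USL − μ̂) / (3σ̂) = (4.91 − 4.47) / (3 × 0.172) = 0.8527; Cpl = (μ̂ − LSL) / (3σ̂) = (4.47 − 4.22) / (3 × 0.172) = 0.4845; Cpk = min(Cpu, Cpl) = 0.4845

0.48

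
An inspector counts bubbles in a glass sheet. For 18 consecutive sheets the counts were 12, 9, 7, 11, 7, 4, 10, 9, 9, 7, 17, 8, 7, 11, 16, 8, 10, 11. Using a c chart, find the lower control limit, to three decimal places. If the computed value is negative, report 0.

c̄ = (12 + 9 + 7 + 11 + 7 + 4 + 10 + 9 + 9 + 7 + 17 + 8 + 7 + 11 + 16 + 8 + 10 + 11) / 18 = 173 / 18 = 9.6111
LCL = c̄ − 3√c̄ = 9.6111 − 3 × 3.1002 = 0.3106

0.311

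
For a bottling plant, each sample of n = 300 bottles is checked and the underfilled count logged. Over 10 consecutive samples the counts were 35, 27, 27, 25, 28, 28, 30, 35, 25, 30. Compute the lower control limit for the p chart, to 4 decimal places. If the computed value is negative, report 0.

p̄ = Σdᵢ / (k·n) = 290 / (10 × 300) = 0.09667
LCL = p̄ − 3·√(p̄(1−p̄)/n) = 0.09667 − 3 × 0.01706 = 0.04548

0.0455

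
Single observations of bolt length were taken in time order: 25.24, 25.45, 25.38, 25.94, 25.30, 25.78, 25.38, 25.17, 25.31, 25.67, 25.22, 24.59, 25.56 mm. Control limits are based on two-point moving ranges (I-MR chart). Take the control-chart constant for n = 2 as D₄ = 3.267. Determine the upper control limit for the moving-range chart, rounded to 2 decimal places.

1.39

Moving ranges: 0.21, 0.07, 0.56, 0.64, 0.48, 0.40, 0.21, 0.14, 0.36, 0.45, 0.63, 0.97; M̄R̄ = 5.1200 / 12 = 0.4267
UCL_MR = D₄·M̄R̄ = 3.267 × 0.4267 = 1.3939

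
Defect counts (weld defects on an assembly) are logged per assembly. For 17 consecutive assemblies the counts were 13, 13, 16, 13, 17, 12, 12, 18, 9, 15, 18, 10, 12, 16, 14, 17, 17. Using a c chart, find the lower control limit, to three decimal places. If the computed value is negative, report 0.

c̄ = (13 + 13 + 16 + 13 + 17 + 12 + 12 + 18 + 9 + 15 + 18 + 10 + 12 + 16 + 14 + 17 + 17) / 17 = 242 / 17 = 14.2353
LCL = c̄ − 3√c̄ = 14.2353 − 3 × 3.7730 = 2.9164

2.916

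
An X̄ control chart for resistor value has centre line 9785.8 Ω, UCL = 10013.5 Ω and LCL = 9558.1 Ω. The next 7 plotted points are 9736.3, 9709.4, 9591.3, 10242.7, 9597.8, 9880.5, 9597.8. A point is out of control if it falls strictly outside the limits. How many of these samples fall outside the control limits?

1

Compare each point to [9558.1, 10013.5]: sample 4 = 10242.7 > UCL.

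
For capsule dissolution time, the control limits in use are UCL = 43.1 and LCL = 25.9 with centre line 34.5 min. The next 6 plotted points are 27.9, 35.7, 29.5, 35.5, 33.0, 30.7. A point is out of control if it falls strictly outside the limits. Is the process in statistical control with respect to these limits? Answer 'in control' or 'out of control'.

All 6 points lie within [25.9, 43.1].

in control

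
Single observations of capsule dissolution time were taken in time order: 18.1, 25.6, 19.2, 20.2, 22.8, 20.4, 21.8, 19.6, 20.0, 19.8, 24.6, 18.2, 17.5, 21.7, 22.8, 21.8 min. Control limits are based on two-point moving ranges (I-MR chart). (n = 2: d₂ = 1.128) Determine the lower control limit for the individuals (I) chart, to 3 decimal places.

X̄ = (18.1 + 25.6 + 19.2 + 20.2 + 22.8 + 20.4 + 21.8 + 19.6 + 20.0 + 19.8 + 24.6 + 18.2 + 17.5 + 21.7 + 22.8 + 21.8) / 16 = 20.8813
Moving ranges: 7.5, 6.4, 1.0, 2.6, 2.4, 1.4, 2.2, 0.4, 0.2, 4.8, 6.4, 0.7, 4.2, 1.1, 1.0; M̄R̄ = 42.3000 / 15 = 2.8200
LCL = X̄ − 3·M̄R̄/d₂ = 20.8813 − 3 × 2.8200 / 1.128 = 13.3812

13.381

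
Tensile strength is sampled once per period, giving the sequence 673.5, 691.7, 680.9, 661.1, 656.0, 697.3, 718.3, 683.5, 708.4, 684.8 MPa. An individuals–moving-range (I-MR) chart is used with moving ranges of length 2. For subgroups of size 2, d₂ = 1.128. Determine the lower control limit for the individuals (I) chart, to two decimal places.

626.60

X̄ = (673.5 + 691.7 + 680.9 + 661.1 + 656.0 + 697.3 + 718.3 + 683.5 + 708.4 + 684.8) / 10 = 685.5500
Moving ranges: 18.2, 10.8, 19.8, 5.1, 41.3, 21.0, 34.8, 24.9, 23.6; M̄R̄ = 199.5000 / 9 = 22.1667
LCL = X̄ − 3·M̄R̄/d₂ = 685.5500 − 3 × 22.1667 / 1.128 = 626.5961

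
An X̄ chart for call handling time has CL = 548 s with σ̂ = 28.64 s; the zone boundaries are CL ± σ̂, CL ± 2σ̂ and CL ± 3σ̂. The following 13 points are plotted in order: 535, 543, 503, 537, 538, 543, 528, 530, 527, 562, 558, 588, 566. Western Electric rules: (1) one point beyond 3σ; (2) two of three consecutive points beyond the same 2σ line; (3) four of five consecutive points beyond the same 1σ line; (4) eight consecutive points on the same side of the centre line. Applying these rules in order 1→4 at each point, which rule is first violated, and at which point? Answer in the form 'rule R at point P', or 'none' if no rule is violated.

rule 4 at point 8

Zone of each point (C = within 1σ̂, B = 1σ̂–2σ̂, A = 2σ̂–3σ̂, * = beyond 3σ̂; sign = side of CL): 1:-C, 2:-C, 3:-B, 4:-C, 5:-C, 6:-C, 7:-C, 8:-C, 9:-C, 10:+C, 11:+C, 12:+B, 13:+C
Rule 4 (eight consecutive points on the same side of the centre line) is satisfied at point 8.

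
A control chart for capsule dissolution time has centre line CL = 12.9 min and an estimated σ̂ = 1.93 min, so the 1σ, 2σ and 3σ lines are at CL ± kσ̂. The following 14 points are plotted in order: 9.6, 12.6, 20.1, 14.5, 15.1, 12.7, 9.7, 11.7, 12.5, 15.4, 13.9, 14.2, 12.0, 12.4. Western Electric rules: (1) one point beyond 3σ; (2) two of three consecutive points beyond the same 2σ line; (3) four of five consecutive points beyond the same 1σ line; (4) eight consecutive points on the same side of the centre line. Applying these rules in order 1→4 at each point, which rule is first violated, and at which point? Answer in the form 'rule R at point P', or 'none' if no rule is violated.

Zone of each point (C = within 1σ̂, B = 1σ̂–2σ̂, A = 2σ̂–3σ̂, * = beyond 3σ̂; sign = side of CL): 1:-B, 2:-C, 3:+*, 4:+C, 5:+B, 6:-C, 7:-B, 8:-C, 9:-C, 10:+B, 11:+C, 12:+C, 13:-C, 14:-C
Rule 1 (one point beyond the 3σ limits) is satisfied at point 3.

rule 1 at point 3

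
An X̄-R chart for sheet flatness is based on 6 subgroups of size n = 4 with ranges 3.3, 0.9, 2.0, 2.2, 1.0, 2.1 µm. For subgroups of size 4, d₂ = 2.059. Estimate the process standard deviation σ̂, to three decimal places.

0.931

R̄ = (3.3 + 0.9 + 2.0 + 2.2 + 1.0 + 2.1) / 6 = 1.9167
σ̂ = R̄ / d₂ = 1.9167 / 2.059 = 0.9309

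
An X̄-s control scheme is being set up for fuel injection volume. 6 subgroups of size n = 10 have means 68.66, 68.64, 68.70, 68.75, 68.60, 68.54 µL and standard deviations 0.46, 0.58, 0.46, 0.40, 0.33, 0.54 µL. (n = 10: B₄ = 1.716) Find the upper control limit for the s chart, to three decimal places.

s̄ = (0.46 + 0.58 + 0.46 + 0.40 + 0.33 + 0.54) / 6 = 0.4617
UCL_s = B₄·s̄ = 1.716 × 0.4617 = 0.7922

0.792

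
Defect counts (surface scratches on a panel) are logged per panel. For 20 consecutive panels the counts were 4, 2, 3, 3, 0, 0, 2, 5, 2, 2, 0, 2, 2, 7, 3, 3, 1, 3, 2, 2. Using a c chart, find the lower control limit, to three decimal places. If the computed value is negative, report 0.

c̄ = (4 + 2 + 3 + 3 + 0 + 0 + 2 + 5 + 2 + 2 + 0 + 2 + 2 + 7 + 3 + 3 + 1 + 3 + 2 + 2) / 20 = 48 / 20 = 2.4000
LCL = c̄ − 3√c̄ = 2.4000 − 3 × 1.5492 = -2.2476 → 0 (cannot be negative)

0.000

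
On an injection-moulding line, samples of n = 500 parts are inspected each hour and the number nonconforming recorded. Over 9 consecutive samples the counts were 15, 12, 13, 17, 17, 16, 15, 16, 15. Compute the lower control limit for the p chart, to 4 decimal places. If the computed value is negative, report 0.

p̄ = Σdᵢ / (k·n) = 136 / (9 × 500) = 0.03022
LCL = p̄ − 3·√(p̄(1−p̄)/n) = 0.03022 − 3 × 0.00766 = 0.00725

0.0073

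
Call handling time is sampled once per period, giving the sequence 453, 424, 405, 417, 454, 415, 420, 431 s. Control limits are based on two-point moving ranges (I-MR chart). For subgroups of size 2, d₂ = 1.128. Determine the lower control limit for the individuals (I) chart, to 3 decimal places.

369.624

X̄ = (453 + 424 + 405 + 417 + 454 + 415 + 420 + 431) / 8 = 427.3750
Moving ranges: 29, 19, 12, 37, 39, 5, 11; M̄R̄ = 152.0000 / 7 = 21.7143
LCL = X̄ − 3·M̄R̄/d₂ = 427.3750 − 3 × 21.7143 / 1.128 = 369.6242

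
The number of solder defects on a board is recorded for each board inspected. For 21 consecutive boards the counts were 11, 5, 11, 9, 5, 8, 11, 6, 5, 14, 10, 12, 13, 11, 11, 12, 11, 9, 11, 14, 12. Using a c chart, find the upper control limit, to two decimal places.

19.56

c̄ = (11 + 5 + 11 + 9 + 5 + 8 + 11 + 6 + 5 + 14 + 10 + 12 + 13 + 11 + 11 + 12 + 11 + 9 + 11 + 14 + 12) / 21 = 211 / 21 = 10.0476
UCL = c̄ + 3√c̄ = 10.0476 + 3 × √10.0476 = 10.0476 + 3 × 3.1698 = 19.5570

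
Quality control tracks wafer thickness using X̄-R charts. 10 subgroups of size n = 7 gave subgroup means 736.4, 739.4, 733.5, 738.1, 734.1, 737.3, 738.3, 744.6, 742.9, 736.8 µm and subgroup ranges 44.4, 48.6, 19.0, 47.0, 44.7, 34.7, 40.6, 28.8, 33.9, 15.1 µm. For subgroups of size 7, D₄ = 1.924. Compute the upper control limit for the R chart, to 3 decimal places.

R̄ = (44.4 + 48.6 + 19.0 + 47.0 + 44.7 + 34.7 + 40.6 + 28.8 + 33.9 + 15.1) / 10 = 356.8000 / 10 = 35.6800
UCL_R = D₄·R̄ = 1.924 × 35.6800 = 68.6483

68.648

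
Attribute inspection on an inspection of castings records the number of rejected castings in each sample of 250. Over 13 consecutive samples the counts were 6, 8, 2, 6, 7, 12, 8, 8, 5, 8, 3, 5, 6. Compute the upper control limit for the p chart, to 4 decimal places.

p̄ = Σdᵢ / (k·n) = 84 / (13 × 250) = 0.02585
UCL = p̄ + 3·√(p̄(1−p̄)/n) = 0.02585 + 3 × √(0.02585×0.97415/250) = 0.02585 + 3 × 0.01004 = 0.05595

0.0560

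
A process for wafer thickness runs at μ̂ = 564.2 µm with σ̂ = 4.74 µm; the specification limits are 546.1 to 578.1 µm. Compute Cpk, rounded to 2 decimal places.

Cpu = (USL − μ̂) / (3σ̂) = (578.1 − 564.2) / (3 × 4.74) = 0.9775; Cpl = (μ̂ − LSL) / (3σ̂) = (564.2 − 546.1) / (3 × 4.74) = 1.2729; Cpk = min(Cpu, Cpl) = 0.9775

0.98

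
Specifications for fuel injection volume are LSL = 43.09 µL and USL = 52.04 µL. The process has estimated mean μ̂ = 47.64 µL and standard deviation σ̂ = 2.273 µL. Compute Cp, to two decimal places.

0.66

Cp = (USL − LSL) / (6σ̂) = (52.04 − 43.09) / (6 × 2.273) = 8.9500 / 13.6380 = 0.6563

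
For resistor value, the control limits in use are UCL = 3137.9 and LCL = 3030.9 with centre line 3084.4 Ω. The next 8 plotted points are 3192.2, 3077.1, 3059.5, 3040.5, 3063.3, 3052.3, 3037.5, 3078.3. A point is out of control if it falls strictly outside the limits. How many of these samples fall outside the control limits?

1

Compare each point to [3030.9, 3137.9]: sample 1 = 3192.2 > UCL.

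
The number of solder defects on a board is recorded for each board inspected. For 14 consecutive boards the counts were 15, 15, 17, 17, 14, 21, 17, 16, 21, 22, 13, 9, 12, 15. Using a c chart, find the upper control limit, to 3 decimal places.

c̄ = (15 + 15 + 17 + 17 + 14 + 21 + 17 + 16 + 21 + 22 + 13 + 9 + 12 + 15) / 14 = 224 / 14 = 16.0000
UCL = c̄ + 3√c̄ = 16.0000 + 3 × √16.0000 = 16.0000 + 3 × 4.0000 = 28.0000

28.000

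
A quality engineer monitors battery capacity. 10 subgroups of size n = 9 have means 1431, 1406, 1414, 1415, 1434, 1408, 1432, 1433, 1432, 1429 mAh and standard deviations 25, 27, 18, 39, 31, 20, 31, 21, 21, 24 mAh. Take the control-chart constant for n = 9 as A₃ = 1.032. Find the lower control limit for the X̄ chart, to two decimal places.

1396.88

X̄̄ = (1431 + 1406 + 1414 + 1415 + 1434 + 1408 + 1432 + 1433 + 1432 + 1429) / 10 = 1423.4000
s̄ = (25 + 27 + 18 + 39 + 31 + 20 + 31 + 21 + 21 + 24) / 10 = 25.7000
LCL = X̄̄ − A₃·s̄ = 1423.4000 − 1.032 × 25.7000 = 1396.8776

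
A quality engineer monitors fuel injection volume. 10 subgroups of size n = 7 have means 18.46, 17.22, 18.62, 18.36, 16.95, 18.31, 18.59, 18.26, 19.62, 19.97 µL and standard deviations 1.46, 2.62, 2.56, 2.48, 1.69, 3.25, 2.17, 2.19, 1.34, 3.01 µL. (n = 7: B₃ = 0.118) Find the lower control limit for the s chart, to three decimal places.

s̄ = (1.46 + 2.62 + 2.56 + 2.48 + 1.69 + 3.25 + 2.17 + 2.19 + 1.34 + 3.01) / 10 = 2.2770
LCL_s = B₃·s̄ = 0.118 × 2.2770 = 0.2687

0.269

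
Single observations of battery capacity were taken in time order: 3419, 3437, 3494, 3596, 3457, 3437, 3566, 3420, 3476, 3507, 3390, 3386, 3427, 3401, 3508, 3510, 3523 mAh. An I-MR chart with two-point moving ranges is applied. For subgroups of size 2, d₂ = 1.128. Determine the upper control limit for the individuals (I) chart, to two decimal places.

3635.44

X̄ = (3419 + 3437 + 3494 + 3596 + 3457 + 3437 + 3566 + 3420 + 3476 + 3507 + 3390 + 3386 + 3427 + 3401 + 3508 + 3510 + 3523) / 17 = 3467.8824
Moving ranges: 18, 57, 102, 139, 20, 129, 146, 56, 31, 117, 4, 41, 26, 107, 2, 13; M̄R̄ = 1008.0000 / 16 = 63.0000
UCL = X̄ + 3·M̄R̄/d₂ = 3467.8824 + 3 × 63.0000 / 1.128 = 3635.4355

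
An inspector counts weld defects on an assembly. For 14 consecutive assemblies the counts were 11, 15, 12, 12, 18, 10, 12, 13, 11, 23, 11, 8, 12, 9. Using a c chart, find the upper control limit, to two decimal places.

23.31

c̄ = (11 + 15 + 12 + 12 + 18 + 10 + 12 + 13 + 11 + 23 + 11 + 8 + 12 + 9) / 14 = 177 / 14 = 12.6429
UCL = c̄ + 3√c̄ = 12.6429 + 3 × √12.6429 = 12.6429 + 3 × 3.5557 = 23.3099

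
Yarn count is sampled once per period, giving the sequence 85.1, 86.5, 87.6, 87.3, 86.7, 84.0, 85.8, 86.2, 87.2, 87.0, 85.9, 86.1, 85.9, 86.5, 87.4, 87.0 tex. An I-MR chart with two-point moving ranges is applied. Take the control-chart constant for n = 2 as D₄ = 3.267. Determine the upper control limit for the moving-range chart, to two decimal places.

Moving ranges: 1.4, 1.1, 0.3, 0.6, 2.7, 1.8, 0.4, 1.0, 0.2, 1.1, 0.2, 0.2, 0.6, 0.9, 0.4; M̄R̄ = 12.9000 / 15 = 0.8600
UCL_MR = D₄·M̄R̄ = 3.267 × 0.8600 = 2.8096

2.81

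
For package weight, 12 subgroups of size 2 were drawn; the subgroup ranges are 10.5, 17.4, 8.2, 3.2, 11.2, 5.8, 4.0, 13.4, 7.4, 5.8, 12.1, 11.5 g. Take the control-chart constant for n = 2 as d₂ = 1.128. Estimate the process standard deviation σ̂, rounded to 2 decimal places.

R̄ = (10.5 + 17.4 + 8.2 + 3.2 + 11.2 + 5.8 + 4.0 + 13.4 + 7.4 + 5.8 + 12.1 + 11.5) / 12 = 9.2083
σ̂ = R̄ / d₂ = 9.2083 / 1.128 = 8.1634

8.16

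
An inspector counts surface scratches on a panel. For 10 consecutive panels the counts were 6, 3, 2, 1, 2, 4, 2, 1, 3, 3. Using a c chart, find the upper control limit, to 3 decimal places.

7.630

c̄ = (6 + 3 + 2 + 1 + 2 + 4 + 2 + 1 + 3 + 3) / 10 = 27 / 10 = 2.7000
UCL = c̄ + 3√c̄ = 2.7000 + 3 × √2.7000 = 2.7000 + 3 × 1.6432 = 7.6295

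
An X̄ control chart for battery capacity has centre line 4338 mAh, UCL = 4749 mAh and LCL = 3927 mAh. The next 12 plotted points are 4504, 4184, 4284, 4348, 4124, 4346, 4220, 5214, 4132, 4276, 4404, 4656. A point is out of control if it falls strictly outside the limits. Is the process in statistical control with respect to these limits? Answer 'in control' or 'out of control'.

Compare each point to [3927, 4749]: sample 8 = 5214 > UCL.

out of control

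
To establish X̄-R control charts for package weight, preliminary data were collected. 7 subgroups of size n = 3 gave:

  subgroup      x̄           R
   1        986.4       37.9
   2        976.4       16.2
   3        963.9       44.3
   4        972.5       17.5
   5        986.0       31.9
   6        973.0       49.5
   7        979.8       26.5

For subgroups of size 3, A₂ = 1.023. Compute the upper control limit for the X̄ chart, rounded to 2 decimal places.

1009.56

X̄̄ = (986.4 + 976.4 + 963.9 + 972.5 + 986.0 + 973.0 + 979.8) / 7 = 6838.0000 / 7 = 976.8571
R̄ = (37.9 + 16.2 + 44.3 + 17.5 + 31.9 + 49.5 + 26.5) / 7 = 223.8000 / 7 = 31.9714
UCL = X̄̄ + A₂·R̄ = 976.8571 + 1.023 × 31.9714 = 1009.5639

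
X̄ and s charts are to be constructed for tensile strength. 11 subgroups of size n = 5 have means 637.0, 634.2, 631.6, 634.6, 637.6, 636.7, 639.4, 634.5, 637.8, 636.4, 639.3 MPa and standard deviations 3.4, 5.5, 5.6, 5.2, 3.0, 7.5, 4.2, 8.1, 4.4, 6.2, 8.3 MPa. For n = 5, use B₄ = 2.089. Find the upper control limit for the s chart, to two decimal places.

11.66

s̄ = (3.4 + 5.5 + 5.6 + 5.2 + 3.0 + 7.5 + 4.2 + 8.1 + 4.4 + 6.2 + 8.3) / 11 = 5.5818
UCL_s = B₄·s̄ = 2.089 × 5.5818 = 11.6604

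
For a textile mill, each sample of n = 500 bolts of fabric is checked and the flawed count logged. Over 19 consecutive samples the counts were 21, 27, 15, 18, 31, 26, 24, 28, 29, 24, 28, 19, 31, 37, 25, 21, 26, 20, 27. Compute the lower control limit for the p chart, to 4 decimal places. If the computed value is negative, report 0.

p̄ = Σdᵢ / (k·n) = 477 / (19 × 500) = 0.05021
LCL = p̄ − 3·√(p̄(1−p̄)/n) = 0.05021 − 3 × 0.00977 = 0.02091

0.0209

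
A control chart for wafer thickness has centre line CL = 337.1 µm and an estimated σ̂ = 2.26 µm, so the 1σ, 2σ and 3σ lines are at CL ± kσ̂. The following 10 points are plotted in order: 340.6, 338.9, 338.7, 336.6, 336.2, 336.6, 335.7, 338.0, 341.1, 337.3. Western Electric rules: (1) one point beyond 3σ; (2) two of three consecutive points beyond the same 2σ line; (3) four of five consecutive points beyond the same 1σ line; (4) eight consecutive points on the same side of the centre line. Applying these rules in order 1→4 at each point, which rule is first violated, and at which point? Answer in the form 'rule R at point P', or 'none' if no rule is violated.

Zone of each point (C = within 1σ̂, B = 1σ̂–2σ̂, A = 2σ̂–3σ̂, * = beyond 3σ̂; sign = side of CL): 1:+B, 2:+C, 3:+C, 4:-C, 5:-C, 6:-C, 7:-C, 8:+C, 9:+B, 10:+C
No rule fires across all 10 points.

none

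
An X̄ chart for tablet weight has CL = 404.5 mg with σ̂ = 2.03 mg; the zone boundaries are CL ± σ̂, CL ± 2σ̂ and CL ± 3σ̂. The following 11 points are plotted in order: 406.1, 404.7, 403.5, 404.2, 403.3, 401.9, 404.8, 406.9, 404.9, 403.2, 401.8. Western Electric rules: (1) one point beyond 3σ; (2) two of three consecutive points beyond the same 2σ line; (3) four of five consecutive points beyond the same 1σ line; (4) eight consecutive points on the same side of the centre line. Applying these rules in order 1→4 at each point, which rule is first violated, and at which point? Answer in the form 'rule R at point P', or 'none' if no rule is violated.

Zone of each point (C = within 1σ̂, B = 1σ̂–2σ̂, A = 2σ̂–3σ̂, * = beyond 3σ̂; sign = side of CL): 1:+C, 2:+C, 3:-C, 4:-C, 5:-C, 6:-B, 7:+C, 8:+B, 9:+C, 10:-C, 11:-B
No rule fires across all 11 points.

none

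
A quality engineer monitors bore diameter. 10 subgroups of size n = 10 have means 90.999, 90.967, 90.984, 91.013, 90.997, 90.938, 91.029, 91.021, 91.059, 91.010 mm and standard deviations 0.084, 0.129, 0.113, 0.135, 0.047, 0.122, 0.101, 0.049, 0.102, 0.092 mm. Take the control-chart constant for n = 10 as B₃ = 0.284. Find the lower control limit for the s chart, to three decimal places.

s̄ = (0.084 + 0.129 + 0.113 + 0.135 + 0.047 + 0.122 + 0.101 + 0.049 + 0.102 + 0.092) / 10 = 0.0974
LCL_s = B₃·s̄ = 0.284 × 0.0974 = 0.0277

0.028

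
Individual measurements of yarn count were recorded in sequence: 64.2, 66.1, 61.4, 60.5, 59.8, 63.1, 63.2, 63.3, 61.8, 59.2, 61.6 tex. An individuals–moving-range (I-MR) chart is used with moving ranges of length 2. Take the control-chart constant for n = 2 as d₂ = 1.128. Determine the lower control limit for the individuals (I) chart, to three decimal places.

57.360

X̄ = (64.2 + 66.1 + 61.4 + 60.5 + 59.8 + 63.1 + 63.2 + 63.3 + 61.8 + 59.2 + 61.6) / 11 = 62.2000
Moving ranges: 1.9, 4.7, 0.9, 0.7, 3.3, 0.1, 0.1, 1.5, 2.6, 2.4; M̄R̄ = 18.2000 / 10 = 1.8200
LCL = X̄ − 3·M̄R̄/d₂ = 62.2000 − 3 × 1.8200 / 1.128 = 57.3596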